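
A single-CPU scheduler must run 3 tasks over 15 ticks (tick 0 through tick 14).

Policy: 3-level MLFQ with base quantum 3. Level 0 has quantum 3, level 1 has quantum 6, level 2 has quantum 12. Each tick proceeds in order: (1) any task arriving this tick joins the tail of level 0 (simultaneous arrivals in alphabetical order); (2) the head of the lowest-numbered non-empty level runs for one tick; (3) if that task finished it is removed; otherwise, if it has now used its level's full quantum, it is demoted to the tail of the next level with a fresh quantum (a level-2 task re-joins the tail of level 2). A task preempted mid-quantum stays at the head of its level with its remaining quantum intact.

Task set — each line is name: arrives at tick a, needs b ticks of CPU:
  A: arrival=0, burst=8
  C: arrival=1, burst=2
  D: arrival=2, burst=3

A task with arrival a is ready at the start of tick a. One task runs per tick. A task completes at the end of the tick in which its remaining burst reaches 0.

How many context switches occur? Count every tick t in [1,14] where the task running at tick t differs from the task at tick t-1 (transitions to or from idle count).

context switches = 4

t=0: L0/L1/L2 = A/-/- → run A
t=1: L0/L1/L2 = AC/-/- → run A
t=2: L0/L1/L2 = ACD/-/- → run A
t=3: L0/L1/L2 = CD/A/- → run C
t=4: L0/L1/L2 = CD/A/- → run C
t=5: L0/L1/L2 = D/A/- → run D
t=6: L0/L1/L2 = D/A/- → run D
t=7: L0/L1/L2 = D/A/- → run D
t=8: L0/L1/L2 = -/A/- → run A
t=9: L0/L1/L2 = -/A/- → run A
t=10: L0/L1/L2 = -/A/- → run A
t=11: L0/L1/L2 = -/A/- → run A
t=12: L0/L1/L2 = -/A/- → run A
t=13: (idle)
t=14: (idle)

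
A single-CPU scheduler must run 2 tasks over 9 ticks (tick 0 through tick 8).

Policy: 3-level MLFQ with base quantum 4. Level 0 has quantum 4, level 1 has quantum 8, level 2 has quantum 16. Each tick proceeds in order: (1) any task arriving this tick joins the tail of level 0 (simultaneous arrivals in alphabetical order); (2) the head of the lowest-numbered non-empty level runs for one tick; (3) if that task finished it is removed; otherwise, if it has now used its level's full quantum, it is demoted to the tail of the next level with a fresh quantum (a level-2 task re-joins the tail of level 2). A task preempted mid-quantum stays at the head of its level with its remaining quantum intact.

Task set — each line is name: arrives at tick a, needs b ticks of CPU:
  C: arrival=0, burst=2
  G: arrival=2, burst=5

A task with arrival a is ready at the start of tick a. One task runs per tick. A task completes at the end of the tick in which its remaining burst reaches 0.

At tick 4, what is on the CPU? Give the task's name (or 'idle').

t=0: L0/L1/L2 = C/-/- → run C
t=1: L0/L1/L2 = C/-/- → run C
t=2: L0/L1/L2 = G/-/- → run G
t=3: L0/L1/L2 = G/-/- → run G
t=4: L0/L1/L2 = G/-/- → run G
t=5: L0/L1/L2 = G/-/- → run G
t=6: L0/L1/L2 = -/G/- → run G
t=7: (idle)
t=8: (idle)

running at tick 4 = G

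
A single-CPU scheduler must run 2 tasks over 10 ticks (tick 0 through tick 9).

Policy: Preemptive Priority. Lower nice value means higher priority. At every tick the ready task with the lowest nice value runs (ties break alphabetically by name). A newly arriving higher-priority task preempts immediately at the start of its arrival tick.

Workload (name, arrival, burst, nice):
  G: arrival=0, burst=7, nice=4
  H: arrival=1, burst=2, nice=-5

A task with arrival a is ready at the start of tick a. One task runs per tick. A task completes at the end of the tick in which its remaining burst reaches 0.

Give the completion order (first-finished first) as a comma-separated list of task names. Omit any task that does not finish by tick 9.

t=0: ready={G} → run G
t=1: ready={G,H} → run H
t=2: ready={G,H} → run H
t=3: ready={G} → run G
t=4: ready={G} → run G
t=5: ready={G} → run G
t=6: ready={G} → run G
t=7: ready={G} → run G
t=8: ready={G} → run G
t=9: (idle)

completion order = H, G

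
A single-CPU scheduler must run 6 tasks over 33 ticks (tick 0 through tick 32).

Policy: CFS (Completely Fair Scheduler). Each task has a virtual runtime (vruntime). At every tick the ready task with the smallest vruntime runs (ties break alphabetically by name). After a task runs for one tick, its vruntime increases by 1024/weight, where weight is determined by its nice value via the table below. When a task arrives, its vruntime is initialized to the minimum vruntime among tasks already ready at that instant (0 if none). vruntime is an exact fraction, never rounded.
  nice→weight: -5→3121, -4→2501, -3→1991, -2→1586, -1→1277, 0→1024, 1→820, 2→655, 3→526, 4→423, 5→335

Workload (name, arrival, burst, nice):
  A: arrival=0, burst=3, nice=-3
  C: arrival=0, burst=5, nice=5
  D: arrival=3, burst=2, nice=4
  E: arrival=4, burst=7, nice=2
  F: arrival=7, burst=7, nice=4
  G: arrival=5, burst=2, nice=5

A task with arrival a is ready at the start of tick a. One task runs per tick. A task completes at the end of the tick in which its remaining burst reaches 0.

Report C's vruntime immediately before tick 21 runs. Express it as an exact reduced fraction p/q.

t=0: vr[A=0 C=0] → run A
t=1: vr[A=1024/1991 C=0] → run C
t=2: vr[A=1024/1991 C=1024/335] → run A
t=3: vr[A=2048/1991 C=1024/335 D=2048/1991] → run A
t=4: vr[C=1024/335 D=2048/1991 E=2048/1991] → run D
t=5: vr[C=1024/335 D=2905088/842193 E=2048/1991 G=2048/1991] → run E
t=6: vr[C=1024/335 D=2905088/842193 E=3380224/1304105 G=2048/1991] → run G
t=7: vr[C=1024/335 D=2905088/842193 E=3380224/1304105 F=3380224/1304105 G=2724864/666985] → run E
t=8: vr[C=1024/335 D=2905088/842193 E=5419008/1304105 F=3380224/1304105 G=2724864/666985] → run F
t=9: vr[C=1024/335 D=2905088/842193 E=5419008/1304105 F=2765238272/551636415 G=2724864/666985] → run C
t=10: vr[C=2048/335 D=2905088/842193 E=5419008/1304105 F=2765238272/551636415 G=2724864/666985] → run D
t=11: vr[C=2048/335 E=5419008/1304105 F=2765238272/551636415 G=2724864/666985] → run G
t=12: vr[C=2048/335 E=5419008/1304105 F=2765238272/551636415] → run E
t=13: vr[C=2048/335 E=7457792/1304105 F=2765238272/551636415] → run F
t=14: vr[C=2048/335 E=7457792/1304105 F=4100641792/551636415] → run E
t=15: vr[C=2048/335 E=9496576/1304105 F=4100641792/551636415] → run C
t=16: vr[C=3072/335 E=9496576/1304105 F=4100641792/551636415] → run E
t=17: vr[C=3072/335 E=2307072/260821 F=4100641792/551636415] → run F
t=18: vr[C=3072/335 E=2307072/260821 F=1812015104/183878805] → run E
t=19: vr[C=3072/335 E=13574144/1304105 F=1812015104/183878805] → run C
t=20: vr[C=4096/335 E=13574144/1304105 F=1812015104/183878805] → run F
t=21: vr[C=4096/335 E=13574144/1304105 F=6771448832/551636415] → run E
t=22: vr[C=4096/335 F=6771448832/551636415] → run C
t=23: vr[F=6771448832/551636415] → run F
t=24: vr[F=8106852352/551636415] → run F
t=25: vr[F=3147418624/183878805] → run F
t=26: (idle)
t=27: (idle)
t=28: (idle)
t=29: (idle)
t=30: (idle)
t=31: (idle)
t=32: (idle)

vruntime(C, start of tick 21) = 4096/335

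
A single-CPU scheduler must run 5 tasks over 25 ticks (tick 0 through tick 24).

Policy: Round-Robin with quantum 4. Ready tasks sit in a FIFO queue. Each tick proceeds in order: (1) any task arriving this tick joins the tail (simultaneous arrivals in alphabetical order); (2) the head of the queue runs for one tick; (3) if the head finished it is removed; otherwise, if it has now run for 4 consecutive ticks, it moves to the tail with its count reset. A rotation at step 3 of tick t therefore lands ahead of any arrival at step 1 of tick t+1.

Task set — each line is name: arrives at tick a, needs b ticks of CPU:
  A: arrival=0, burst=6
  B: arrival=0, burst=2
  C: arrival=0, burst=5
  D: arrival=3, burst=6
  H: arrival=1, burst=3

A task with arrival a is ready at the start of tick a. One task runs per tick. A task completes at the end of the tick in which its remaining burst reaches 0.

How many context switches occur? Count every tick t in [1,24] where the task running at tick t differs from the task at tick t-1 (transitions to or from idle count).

t=0: queue=[A,B,C] q_used=0 → run A
t=1: queue=[A,B,C,H] q_used=1 → run A
t=2: queue=[A,B,C,H] q_used=2 → run A
t=3: queue=[A,B,C,H,D] q_used=3 → run A
t=4: queue=[B,C,H,D,A] q_used=0 → run B
t=5: queue=[B,C,H,D,A] q_used=1 → run B
t=6: queue=[C,H,D,A] q_used=0 → run C
t=7: queue=[C,H,D,A] q_used=1 → run C
t=8: queue=[C,H,D,A] q_used=2 → run C
t=9: queue=[C,H,D,A] q_used=3 → run C
t=10: queue=[H,D,A,C] q_used=0 → run H
t=11: queue=[H,D,A,C] q_used=1 → run H
t=12: queue=[H,D,A,C] q_used=2 → run H
t=13: queue=[D,A,C] q_used=0 → run D
t=14: queue=[D,A,C] q_used=1 → run D
t=15: queue=[D,A,C] q_used=2 → run D
t=16: queue=[D,A,C] q_used=3 → run D
t=17: queue=[A,C,D] q_used=0 → run A
t=18: queue=[A,C,D] q_used=1 → run A
t=19: queue=[C,D] q_used=0 → run C
t=20: queue=[D] q_used=0 → run D
t=21: queue=[D] q_used=1 → run D
t=22: (idle)
t=23: (idle)
t=24: (idle)

context switches = 8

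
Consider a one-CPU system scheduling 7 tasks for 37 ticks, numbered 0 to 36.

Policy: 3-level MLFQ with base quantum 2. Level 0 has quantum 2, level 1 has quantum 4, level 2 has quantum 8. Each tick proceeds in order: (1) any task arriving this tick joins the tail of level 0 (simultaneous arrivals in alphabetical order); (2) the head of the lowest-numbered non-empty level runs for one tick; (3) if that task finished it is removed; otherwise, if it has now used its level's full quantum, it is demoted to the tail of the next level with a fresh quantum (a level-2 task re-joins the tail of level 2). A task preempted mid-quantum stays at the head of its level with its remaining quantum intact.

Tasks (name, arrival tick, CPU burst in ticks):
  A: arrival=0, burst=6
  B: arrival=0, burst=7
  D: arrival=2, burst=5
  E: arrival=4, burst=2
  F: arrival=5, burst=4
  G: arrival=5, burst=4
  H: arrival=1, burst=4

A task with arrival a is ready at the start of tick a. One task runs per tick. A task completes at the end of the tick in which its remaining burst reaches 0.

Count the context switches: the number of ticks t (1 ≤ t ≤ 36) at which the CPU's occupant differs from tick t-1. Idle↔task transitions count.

t=0: L0/L1/L2 = AB/-/- → run A
t=1: L0/L1/L2 = ABH/-/- → run A
t=2: L0/L1/L2 = BHD/A/- → run B
t=3: L0/L1/L2 = BHD/A/- → run B
t=4: L0/L1/L2 = HDE/AB/- → run H
t=5: L0/L1/L2 = HDEFG/AB/- → run H
t=6: L0/L1/L2 = DEFG/ABH/- → run D
t=7: L0/L1/L2 = DEFG/ABH/- → run D
t=8: L0/L1/L2 = EFG/ABHD/- → run E
t=9: L0/L1/L2 = EFG/ABHD/- → run E
t=10: L0/L1/L2 = FG/ABHD/- → run F
t=11: L0/L1/L2 = FG/ABHD/- → run F
t=12: L0/L1/L2 = G/ABHDF/- → run G
t=13: L0/L1/L2 = G/ABHDF/- → run G
t=14: L0/L1/L2 = -/ABHDFG/- → run A
t=15: L0/L1/L2 = -/ABHDFG/- → run A
t=16: L0/L1/L2 = -/ABHDFG/- → run A
t=17: L0/L1/L2 = -/ABHDFG/- → run A
t=18: L0/L1/L2 = -/BHDFG/- → run B
t=19: L0/L1/L2 = -/BHDFG/- → run B
t=20: L0/L1/L2 = -/BHDFG/- → run B
t=21: L0/L1/L2 = -/BHDFG/- → run B
t=22: L0/L1/L2 = -/HDFG/B → run H
t=23: L0/L1/L2 = -/HDFG/B → run H
t=24: L0/L1/L2 = -/DFG/B → run D
t=25: L0/L1/L2 = -/DFG/B → run D
t=26: L0/L1/L2 = -/DFG/B → run D
t=27: L0/L1/L2 = -/FG/B → run F
t=28: L0/L1/L2 = -/FG/B → run F
t=29: L0/L1/L2 = -/G/B → run G
t=30: L0/L1/L2 = -/G/B → run G
t=31: L0/L1/L2 = -/-/B → run B
t=32: (idle)
t=33: (idle)
t=34: (idle)
t=35: (idle)
t=36: (idle)

context switches = 14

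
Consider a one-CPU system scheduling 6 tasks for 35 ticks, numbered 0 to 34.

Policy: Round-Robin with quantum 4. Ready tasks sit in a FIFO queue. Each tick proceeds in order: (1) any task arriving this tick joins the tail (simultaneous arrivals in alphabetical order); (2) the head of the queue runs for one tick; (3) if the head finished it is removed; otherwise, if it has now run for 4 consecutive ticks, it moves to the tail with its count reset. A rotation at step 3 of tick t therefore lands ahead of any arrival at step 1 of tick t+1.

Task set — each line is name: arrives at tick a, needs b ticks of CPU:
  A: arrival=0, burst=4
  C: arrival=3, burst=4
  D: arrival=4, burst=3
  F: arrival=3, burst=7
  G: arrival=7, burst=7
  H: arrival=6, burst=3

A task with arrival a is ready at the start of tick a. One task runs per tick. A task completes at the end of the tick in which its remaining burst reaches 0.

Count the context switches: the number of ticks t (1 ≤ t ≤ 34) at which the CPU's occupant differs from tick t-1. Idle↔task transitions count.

context switches = 8

t=0: queue=[A] q_used=0 → run A
t=1: queue=[A] q_used=1 → run A
t=2: queue=[A] q_used=2 → run A
t=3: queue=[A,C,F] q_used=3 → run A
t=4: queue=[C,F,D] q_used=0 → run C
t=5: queue=[C,F,D] q_used=1 → run C
t=6: queue=[C,F,D,H] q_used=2 → run C
t=7: queue=[C,F,D,H,G] q_used=3 → run C
t=8: queue=[F,D,H,G] q_used=0 → run F
t=9: queue=[F,D,H,G] q_used=1 → run F
t=10: queue=[F,D,H,G] q_used=2 → run F
t=11: queue=[F,D,H,G] q_used=3 → run F
t=12: queue=[D,H,G,F] q_used=0 → run D
t=13: queue=[D,H,G,F] q_used=1 → run D
t=14: queue=[D,H,G,F] q_used=2 → run D
t=15: queue=[H,G,F] q_used=0 → run H
t=16: queue=[H,G,F] q_used=1 → run H
t=17: queue=[H,G,F] q_used=2 → run H
t=18: queue=[G,F] q_used=0 → run G
t=19: queue=[G,F] q_used=1 → run G
t=20: queue=[G,F] q_used=2 → run G
t=21: queue=[G,F] q_used=3 → run G
t=22: queue=[F,G] q_used=0 → run F
t=23: queue=[F,G] q_used=1 → run F
t=24: queue=[F,G] q_used=2 → run F
t=25: queue=[G] q_used=0 → run G
t=26: queue=[G] q_used=1 → run G
t=27: queue=[G] q_used=2 → run G
t=28: (idle)
t=29: (idle)
t=30: (idle)
t=31: (idle)
t=32: (idle)
t=33: (idle)
t=34: (idle)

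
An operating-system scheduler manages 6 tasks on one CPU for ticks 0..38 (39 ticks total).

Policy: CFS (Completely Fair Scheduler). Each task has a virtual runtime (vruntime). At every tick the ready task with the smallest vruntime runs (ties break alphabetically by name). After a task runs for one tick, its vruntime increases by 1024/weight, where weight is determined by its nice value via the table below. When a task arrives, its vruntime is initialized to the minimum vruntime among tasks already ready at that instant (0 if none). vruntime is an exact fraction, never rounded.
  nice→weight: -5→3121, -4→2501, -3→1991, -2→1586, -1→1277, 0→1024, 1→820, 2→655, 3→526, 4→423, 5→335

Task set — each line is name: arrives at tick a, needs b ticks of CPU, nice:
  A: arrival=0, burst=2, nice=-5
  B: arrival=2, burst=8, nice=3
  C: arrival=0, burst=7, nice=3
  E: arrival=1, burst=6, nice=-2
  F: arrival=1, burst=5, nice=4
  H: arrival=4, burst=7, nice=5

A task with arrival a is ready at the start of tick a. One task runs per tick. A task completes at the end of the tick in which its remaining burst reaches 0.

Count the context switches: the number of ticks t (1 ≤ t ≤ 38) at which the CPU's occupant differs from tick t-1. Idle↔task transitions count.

context switches = 32

t=0: vr[A=0 C=0] → run A
t=1: vr[A=1024/3121 C=0 E=0 F=0] → run C
t=2: vr[A=1024/3121 B=0 C=512/263 E=0 F=0] → run B
t=3: vr[A=1024/3121 B=512/263 C=512/263 E=0 F=0] → run E
t=4: vr[A=1024/3121 B=512/263 C=512/263 E=512/793 F=0 H=0] → run F
t=5: vr[A=1024/3121 B=512/263 C=512/263 E=512/793 F=1024/423 H=0] → run H
t=6: vr[A=1024/3121 B=512/263 C=512/263 E=512/793 F=1024/423 H=1024/335] → run A
t=7: vr[B=512/263 C=512/263 E=512/793 F=1024/423 H=1024/335] → run E
t=8: vr[B=512/263 C=512/263 E=1024/793 F=1024/423 H=1024/335] → run E
t=9: vr[B=512/263 C=512/263 E=1536/793 F=1024/423 H=1024/335] → run E
t=10: vr[B=512/263 C=512/263 E=2048/793 F=1024/423 H=1024/335] → run B
t=11: vr[B=1024/263 C=512/263 E=2048/793 F=1024/423 H=1024/335] → run C
t=12: vr[B=1024/263 C=1024/263 E=2048/793 F=1024/423 H=1024/335] → run F
t=13: vr[B=1024/263 C=1024/263 E=2048/793 F=2048/423 H=1024/335] → run E
t=14: vr[B=1024/263 C=1024/263 E=2560/793 F=2048/423 H=1024/335] → run H
t=15: vr[B=1024/263 C=1024/263 E=2560/793 F=2048/423 H=2048/335] → run E
t=16: vr[B=1024/263 C=1024/263 F=2048/423 H=2048/335] → run B
t=17: vr[B=1536/263 C=1024/263 F=2048/423 H=2048/335] → run C
t=18: vr[B=1536/263 C=1536/263 F=2048/423 H=2048/335] → run F
t=19: vr[B=1536/263 C=1536/263 F=1024/141 H=2048/335] → run B
t=20: vr[B=2048/263 C=1536/263 F=1024/141 H=2048/335] → run C
t=21: vr[B=2048/263 C=2048/263 F=1024/141 H=2048/335] → run H
t=22: vr[B=2048/263 C=2048/263 F=1024/141 H=3072/335] → run F
t=23: vr[B=2048/263 C=2048/263 F=4096/423 H=3072/335] → run B
t=24: vr[B=2560/263 C=2048/263 F=4096/423 H=3072/335] → run C
t=25: vr[B=2560/263 C=2560/263 F=4096/423 H=3072/335] → run H
t=26: vr[B=2560/263 C=2560/263 F=4096/423 H=4096/335] → run F
t=27: vr[B=2560/263 C=2560/263 H=4096/335] → run B
t=28: vr[B=3072/263 C=2560/263 H=4096/335] → run C
t=29: vr[B=3072/263 C=3072/263 H=4096/335] → run B
t=30: vr[B=3584/263 C=3072/263 H=4096/335] → run C
t=31: vr[B=3584/263 H=4096/335] → run H
t=32: vr[B=3584/263 H=1024/67] → run B
t=33: vr[H=1024/67] → run H
t=34: vr[H=6144/335] → run H
t=35: (idle)
t=36: (idle)
t=37: (idle)
t=38: (idle)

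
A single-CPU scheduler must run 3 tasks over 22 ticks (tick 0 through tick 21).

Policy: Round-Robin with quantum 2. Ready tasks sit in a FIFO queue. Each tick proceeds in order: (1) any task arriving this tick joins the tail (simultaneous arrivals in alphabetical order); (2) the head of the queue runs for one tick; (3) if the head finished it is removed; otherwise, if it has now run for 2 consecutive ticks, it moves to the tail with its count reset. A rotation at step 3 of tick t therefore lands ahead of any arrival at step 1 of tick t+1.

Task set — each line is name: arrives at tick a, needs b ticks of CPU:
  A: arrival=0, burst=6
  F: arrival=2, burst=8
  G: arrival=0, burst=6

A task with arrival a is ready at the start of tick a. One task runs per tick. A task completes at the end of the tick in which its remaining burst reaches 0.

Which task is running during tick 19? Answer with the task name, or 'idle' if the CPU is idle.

running at tick 19 = F

t=0: queue=[A,G] q_used=0 → run A
t=1: queue=[A,G] q_used=1 → run A
t=2: queue=[G,A,F] q_used=0 → run G
t=3: queue=[G,A,F] q_used=1 → run G
t=4: queue=[A,F,G] q_used=0 → run A
t=5: queue=[A,F,G] q_used=1 → run A
t=6: queue=[F,G,A] q_used=0 → run F
t=7: queue=[F,G,A] q_used=1 → run F
t=8: queue=[G,A,F] q_used=0 → run G
t=9: queue=[G,A,F] q_used=1 → run G
t=10: queue=[A,F,G] q_used=0 → run A
t=11: queue=[A,F,G] q_used=1 → run A
t=12: queue=[F,G] q_used=0 → run F
t=13: queue=[F,G] q_used=1 → run F
t=14: queue=[G,F] q_used=0 → run G
t=15: queue=[G,F] q_used=1 → run G
t=16: queue=[F] q_used=0 → run F
t=17: queue=[F] q_used=1 → run F
t=18: queue=[F] q_used=0 → run F
t=19: queue=[F] q_used=1 → run F
t=20: (idle)
t=21: (idle)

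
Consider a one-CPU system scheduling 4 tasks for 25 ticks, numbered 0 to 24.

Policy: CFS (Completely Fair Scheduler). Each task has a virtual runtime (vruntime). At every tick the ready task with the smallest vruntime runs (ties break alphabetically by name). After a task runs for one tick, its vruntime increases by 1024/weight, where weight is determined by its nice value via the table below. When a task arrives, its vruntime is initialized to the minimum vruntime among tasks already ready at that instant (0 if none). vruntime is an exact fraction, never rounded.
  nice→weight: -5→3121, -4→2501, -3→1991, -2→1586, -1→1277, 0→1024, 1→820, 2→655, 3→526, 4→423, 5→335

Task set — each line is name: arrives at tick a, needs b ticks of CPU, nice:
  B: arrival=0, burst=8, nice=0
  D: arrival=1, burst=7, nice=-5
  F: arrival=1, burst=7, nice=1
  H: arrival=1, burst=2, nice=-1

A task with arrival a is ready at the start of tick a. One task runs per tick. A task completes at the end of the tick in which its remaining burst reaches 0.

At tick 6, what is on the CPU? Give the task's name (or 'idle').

running at tick 6 = D

t=0: vr[B=0] → run B
t=1: vr[B=1 D=1 F=1 H=1] → run B
t=2: vr[B=2 D=1 F=1 H=1] → run D
t=3: vr[B=2 D=4145/3121 F=1 H=1] → run F
t=4: vr[B=2 D=4145/3121 F=461/205 H=1] → run H
t=5: vr[B=2 D=4145/3121 F=461/205 H=2301/1277] → run D
t=6: vr[B=2 D=5169/3121 F=461/205 H=2301/1277] → run D
t=7: vr[B=2 D=6193/3121 F=461/205 H=2301/1277] → run H
t=8: vr[B=2 D=6193/3121 F=461/205] → run D
t=9: vr[B=2 D=7217/3121 F=461/205] → run B
t=10: vr[B=3 D=7217/3121 F=461/205] → run F
t=11: vr[B=3 D=7217/3121 F=717/205] → run D
t=12: vr[B=3 D=8241/3121 F=717/205] → run D
t=13: vr[B=3 D=9265/3121 F=717/205] → run D
t=14: vr[B=3 F=717/205] → run B
t=15: vr[B=4 F=717/205] → run F
t=16: vr[B=4 F=973/205] → run B
t=17: vr[B=5 F=973/205] → run F
t=18: vr[B=5 F=1229/205] → run B
t=19: vr[B=6 F=1229/205] → run F
t=20: vr[B=6 F=297/41] → run B
t=21: vr[B=7 F=297/41] → run B
t=22: vr[F=297/41] → run F
t=23: vr[F=1741/205] → run F
t=24: (idle)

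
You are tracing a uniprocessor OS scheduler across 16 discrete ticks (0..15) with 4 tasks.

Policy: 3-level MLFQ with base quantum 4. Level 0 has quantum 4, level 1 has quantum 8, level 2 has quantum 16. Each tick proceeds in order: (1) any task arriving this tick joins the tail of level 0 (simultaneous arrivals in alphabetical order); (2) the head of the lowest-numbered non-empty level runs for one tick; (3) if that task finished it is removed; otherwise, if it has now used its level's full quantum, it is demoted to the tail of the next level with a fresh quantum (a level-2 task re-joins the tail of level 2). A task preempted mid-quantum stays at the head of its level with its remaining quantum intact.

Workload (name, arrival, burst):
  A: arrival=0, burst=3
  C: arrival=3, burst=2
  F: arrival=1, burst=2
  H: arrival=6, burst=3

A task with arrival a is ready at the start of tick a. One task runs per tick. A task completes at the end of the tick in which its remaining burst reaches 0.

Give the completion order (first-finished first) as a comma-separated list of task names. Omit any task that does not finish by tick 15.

t=0: L0/L1/L2 = A/-/- → run A
t=1: L0/L1/L2 = AF/-/- → run A
t=2: L0/L1/L2 = AF/-/- → run A
t=3: L0/L1/L2 = FC/-/- → run F
t=4: L0/L1/L2 = FC/-/- → run F
t=5: L0/L1/L2 = C/-/- → run C
t=6: L0/L1/L2 = CH/-/- → run C
t=7: L0/L1/L2 = H/-/- → run H
t=8: L0/L1/L2 = H/-/- → run H
t=9: L0/L1/L2 = H/-/- → run H
t=10: (idle)
t=11: (idle)
t=12: (idle)
t=13: (idle)
t=14: (idle)
t=15: (idle)

completion order = A, F, C, H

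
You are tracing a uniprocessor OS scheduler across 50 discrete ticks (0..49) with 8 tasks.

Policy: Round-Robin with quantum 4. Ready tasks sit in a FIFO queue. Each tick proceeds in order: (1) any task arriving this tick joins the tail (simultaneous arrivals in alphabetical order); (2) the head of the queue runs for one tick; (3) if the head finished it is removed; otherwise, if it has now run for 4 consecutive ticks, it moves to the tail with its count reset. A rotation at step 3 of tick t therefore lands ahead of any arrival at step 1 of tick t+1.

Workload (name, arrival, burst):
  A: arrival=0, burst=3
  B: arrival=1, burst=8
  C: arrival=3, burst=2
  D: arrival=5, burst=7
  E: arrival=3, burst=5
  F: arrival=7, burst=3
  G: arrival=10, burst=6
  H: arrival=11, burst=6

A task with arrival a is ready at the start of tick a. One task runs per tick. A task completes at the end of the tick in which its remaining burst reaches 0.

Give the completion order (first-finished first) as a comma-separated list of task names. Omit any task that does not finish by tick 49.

completion order = A, C, B, F, E, D, G, H

t=0: queue=[A] q_used=0 → run A
t=1: queue=[A,B] q_used=1 → run A
t=2: queue=[A,B] q_used=2 → run A
t=3: queue=[B,C,E] q_used=0 → run B
t=4: queue=[B,C,E] q_used=1 → run B
t=5: queue=[B,C,E,D] q_used=2 → run B
t=6: queue=[B,C,E,D] q_used=3 → run B
t=7: queue=[C,E,D,B,F] q_used=0 → run C
t=8: queue=[C,E,D,B,F] q_used=1 → run C
t=9: queue=[E,D,B,F] q_used=0 → run E
t=10: queue=[E,D,B,F,G] q_used=1 → run E
t=11: queue=[E,D,B,F,G,H] q_used=2 → run E
t=12: queue=[E,D,B,F,G,H] q_used=3 → run E
t=13: queue=[D,B,F,G,H,E] q_used=0 → run D
t=14: queue=[D,B,F,G,H,E] q_used=1 → run D
t=15: queue=[D,B,F,G,H,E] q_used=2 → run D
t=16: queue=[D,B,F,G,H,E] q_used=3 → run D
t=17: queue=[B,F,G,H,E,D] q_used=0 → run B
t=18: queue=[B,F,G,H,E,D] q_used=1 → run B
t=19: queue=[B,F,G,H,E,D] q_used=2 → run B
t=20: queue=[B,F,G,H,E,D] q_used=3 → run B
t=21: queue=[F,G,H,E,D] q_used=0 → run F
t=22: queue=[F,G,H,E,D] q_used=1 → run F
t=23: queue=[F,G,H,E,D] q_used=2 → run F
t=24: queue=[G,H,E,D] q_used=0 → run G
t=25: queue=[G,H,E,D] q_used=1 → run G
t=26: queue=[G,H,E,D] q_used=2 → run G
t=27: queue=[G,H,E,D] q_used=3 → run G
t=28: queue=[H,E,D,G] q_used=0 → run H
t=29: queue=[H,E,D,G] q_used=1 → run H
t=30: queue=[H,E,D,G] q_used=2 → run H
t=31: queue=[H,E,D,G] q_used=3 → run H
t=32: queue=[E,D,G,H] q_used=0 → run E
t=33: queue=[D,G,H] q_used=0 → run D
t=34: queue=[D,G,H] q_used=1 → run D
t=35: queue=[D,G,H] q_used=2 → run D
t=36: queue=[G,H] q_used=0 → run G
t=37: queue=[G,H] q_used=1 → run G
t=38: queue=[H] q_used=0 → run H
t=39: queue=[H] q_used=1 → run H
t=40: (idle)
t=41: (idle)
t=42: (idle)
t=43: (idle)
t=44: (idle)
t=45: (idle)
t=46: (idle)
t=47: (idle)
t=48: (idle)
t=49: (idle)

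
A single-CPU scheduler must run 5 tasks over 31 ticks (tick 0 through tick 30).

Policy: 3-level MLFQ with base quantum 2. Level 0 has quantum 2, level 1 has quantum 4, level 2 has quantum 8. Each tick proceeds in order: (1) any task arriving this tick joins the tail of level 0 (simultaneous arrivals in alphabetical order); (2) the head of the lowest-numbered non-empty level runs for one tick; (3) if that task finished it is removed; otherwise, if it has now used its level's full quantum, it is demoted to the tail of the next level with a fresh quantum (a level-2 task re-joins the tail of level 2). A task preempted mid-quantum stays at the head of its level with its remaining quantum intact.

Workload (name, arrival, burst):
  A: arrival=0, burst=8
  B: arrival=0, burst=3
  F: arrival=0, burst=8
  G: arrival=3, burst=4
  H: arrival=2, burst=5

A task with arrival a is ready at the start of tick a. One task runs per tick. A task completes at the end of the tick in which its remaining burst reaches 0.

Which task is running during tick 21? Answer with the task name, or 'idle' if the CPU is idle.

t=0: L0/L1/L2 = ABF/-/- → run A
t=1: L0/L1/L2 = ABF/-/- → run A
t=2: L0/L1/L2 = BFH/A/- → run B
t=3: L0/L1/L2 = BFHG/A/- → run B
t=4: L0/L1/L2 = FHG/AB/- → run F
t=5: L0/L1/L2 = FHG/AB/- → run F
t=6: L0/L1/L2 = HG/ABF/- → run H
t=7: L0/L1/L2 = HG/ABF/- → run H
t=8: L0/L1/L2 = G/ABFH/- → run G
t=9: L0/L1/L2 = G/ABFH/- → run G
t=10: L0/L1/L2 = -/ABFHG/- → run A
t=11: L0/L1/L2 = -/ABFHG/- → run A
t=12: L0/L1/L2 = -/ABFHG/- → run A
t=13: L0/L1/L2 = -/ABFHG/- → run A
t=14: L0/L1/L2 = -/BFHG/A → run B
t=15: L0/L1/L2 = -/FHG/A → run F
t=16: L0/L1/L2 = -/FHG/A → run F
t=17: L0/L1/L2 = -/FHG/A → run F
t=18: L0/L1/L2 = -/FHG/A → run F
t=19: L0/L1/L2 = -/HG/AF → run H
t=20: L0/L1/L2 = -/HG/AF → run H
t=21: L0/L1/L2 = -/HG/AF → run H
t=22: L0/L1/L2 = -/G/AF → run G
t=23: L0/L1/L2 = -/G/AF → run G
t=24: L0/L1/L2 = -/-/AF → run A
t=25: L0/L1/L2 = -/-/AF → run A
t=26: L0/L1/L2 = -/-/F → run F
t=27: L0/L1/L2 = -/-/F → run F
t=28: (idle)
t=29: (idle)
t=30: (idle)

running at tick 21 = H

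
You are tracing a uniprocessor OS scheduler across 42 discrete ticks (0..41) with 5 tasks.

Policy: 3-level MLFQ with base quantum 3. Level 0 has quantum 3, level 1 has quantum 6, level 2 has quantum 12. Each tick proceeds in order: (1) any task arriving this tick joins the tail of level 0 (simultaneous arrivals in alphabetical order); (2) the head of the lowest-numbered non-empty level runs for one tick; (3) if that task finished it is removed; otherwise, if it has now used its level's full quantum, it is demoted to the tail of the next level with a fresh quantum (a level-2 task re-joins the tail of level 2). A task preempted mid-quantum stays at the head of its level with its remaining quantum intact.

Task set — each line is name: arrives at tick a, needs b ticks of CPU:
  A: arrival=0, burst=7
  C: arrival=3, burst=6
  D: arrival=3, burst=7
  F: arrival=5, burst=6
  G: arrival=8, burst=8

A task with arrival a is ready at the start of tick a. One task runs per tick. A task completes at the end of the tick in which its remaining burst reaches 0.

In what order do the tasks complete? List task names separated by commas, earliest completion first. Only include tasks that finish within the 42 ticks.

completion order = A, C, D, F, G

t=0: L0/L1/L2 = A/-/- → run A
t=1: L0/L1/L2 = A/-/- → run A
t=2: L0/L1/L2 = A/-/- → run A
t=3: L0/L1/L2 = CD/A/- → run C
t=4: L0/L1/L2 = CD/A/- → run C
t=5: L0/L1/L2 = CDF/A/- → run C
t=6: L0/L1/L2 = DF/AC/- → run D
t=7: L0/L1/L2 = DF/AC/- → run D
t=8: L0/L1/L2 = DFG/AC/- → run D
t=9: L0/L1/L2 = FG/ACD/- → run F
t=10: L0/L1/L2 = FG/ACD/- → run F
t=11: L0/L1/L2 = FG/ACD/- → run F
t=12: L0/L1/L2 = G/ACDF/- → run G
t=13: L0/L1/L2 = G/ACDF/- → run G
t=14: L0/L1/L2 = G/ACDF/- → run G
t=15: L0/L1/L2 = -/ACDFG/- → run A
t=16: L0/L1/L2 = -/ACDFG/- → run A
t=17: L0/L1/L2 = -/ACDFG/- → run A
t=18: L0/L1/L2 = -/ACDFG/- → run A
t=19: L0/L1/L2 = -/CDFG/- → run C
t=20: L0/L1/L2 = -/CDFG/- → run C
t=21: L0/L1/L2 = -/CDFG/- → run C
t=22: L0/L1/L2 = -/DFG/- → run D
t=23: L0/L1/L2 = -/DFG/- → run D
t=24: L0/L1/L2 = -/DFG/- → run D
t=25: L0/L1/L2 = -/DFG/- → run D
t=26: L0/L1/L2 = -/FG/- → run F
t=27: L0/L1/L2 = -/FG/- → run F
t=28: L0/L1/L2 = -/FG/- → run F
t=29: L0/L1/L2 = -/G/- → run G
t=30: L0/L1/L2 = -/G/- → run G
t=31: L0/L1/L2 = -/G/- → run G
t=32: L0/L1/L2 = -/G/- → run G
t=33: L0/L1/L2 = -/G/- → run G
t=34: (idle)
t=35: (idle)
t=36: (idle)
t=37: (idle)
t=38: (idle)
t=39: (idle)
t=40: (idle)
t=41: (idle)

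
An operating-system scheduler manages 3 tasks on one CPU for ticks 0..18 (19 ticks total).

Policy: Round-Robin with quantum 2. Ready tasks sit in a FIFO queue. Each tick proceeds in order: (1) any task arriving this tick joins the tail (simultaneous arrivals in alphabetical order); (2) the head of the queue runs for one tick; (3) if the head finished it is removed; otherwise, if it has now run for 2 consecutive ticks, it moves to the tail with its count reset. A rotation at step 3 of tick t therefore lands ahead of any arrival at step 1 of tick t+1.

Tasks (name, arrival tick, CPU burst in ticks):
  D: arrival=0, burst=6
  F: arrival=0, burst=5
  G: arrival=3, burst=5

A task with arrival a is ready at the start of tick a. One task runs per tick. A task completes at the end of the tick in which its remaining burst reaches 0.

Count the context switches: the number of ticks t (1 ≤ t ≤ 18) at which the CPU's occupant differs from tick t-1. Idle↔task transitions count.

context switches = 9

t=0: queue=[D,F] q_used=0 → run D
t=1: queue=[D,F] q_used=1 → run D
t=2: queue=[F,D] q_used=0 → run F
t=3: queue=[F,D,G] q_used=1 → run F
t=4: queue=[D,G,F] q_used=0 → run D
t=5: queue=[D,G,F] q_used=1 → run D
t=6: queue=[G,F,D] q_used=0 → run G
t=7: queue=[G,F,D] q_used=1 → run G
t=8: queue=[F,D,G] q_used=0 → run F
t=9: queue=[F,D,G] q_used=1 → run F
t=10: queue=[D,G,F] q_used=0 → run D
t=11: queue=[D,G,F] q_used=1 → run D
t=12: queue=[G,F] q_used=0 → run G
t=13: queue=[G,F] q_used=1 → run G
t=14: queue=[F,G] q_used=0 → run F
t=15: queue=[G] q_used=0 → run G
t=16: (idle)
t=17: (idle)
t=18: (idle)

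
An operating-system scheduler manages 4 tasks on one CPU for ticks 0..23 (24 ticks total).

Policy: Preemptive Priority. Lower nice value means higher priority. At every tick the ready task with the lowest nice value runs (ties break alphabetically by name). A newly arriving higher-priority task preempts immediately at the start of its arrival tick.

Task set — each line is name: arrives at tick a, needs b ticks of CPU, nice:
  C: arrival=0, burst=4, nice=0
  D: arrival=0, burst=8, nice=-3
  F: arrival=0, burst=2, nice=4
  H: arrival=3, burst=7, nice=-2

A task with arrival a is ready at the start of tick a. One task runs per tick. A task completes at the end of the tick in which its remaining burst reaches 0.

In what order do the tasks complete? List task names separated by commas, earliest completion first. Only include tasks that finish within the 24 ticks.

t=0: ready={C,D,F} → run D
t=1: ready={C,D,F} → run D
t=2: ready={C,D,F} → run D
t=3: ready={C,D,F,H} → run D
t=4: ready={C,D,F,H} → run D
t=5: ready={C,D,F,H} → run D
t=6: ready={C,D,F,H} → run D
t=7: ready={C,D,F,H} → run D
t=8: ready={C,F,H} → run H
t=9: ready={C,F,H} → run H
t=10: ready={C,F,H} → run H
t=11: ready={C,F,H} → run H
t=12: ready={C,F,H} → run H
t=13: ready={C,F,H} → run H
t=14: ready={C,F,H} → run H
t=15: ready={C,F} → run C
t=16: ready={C,F} → run C
t=17: ready={C,F} → run C
t=18: ready={C,F} → run C
t=19: ready={F} → run F
t=20: ready={F} → run F
t=21: (idle)
t=22: (idle)
t=23: (idle)

completion order = D, H, C, F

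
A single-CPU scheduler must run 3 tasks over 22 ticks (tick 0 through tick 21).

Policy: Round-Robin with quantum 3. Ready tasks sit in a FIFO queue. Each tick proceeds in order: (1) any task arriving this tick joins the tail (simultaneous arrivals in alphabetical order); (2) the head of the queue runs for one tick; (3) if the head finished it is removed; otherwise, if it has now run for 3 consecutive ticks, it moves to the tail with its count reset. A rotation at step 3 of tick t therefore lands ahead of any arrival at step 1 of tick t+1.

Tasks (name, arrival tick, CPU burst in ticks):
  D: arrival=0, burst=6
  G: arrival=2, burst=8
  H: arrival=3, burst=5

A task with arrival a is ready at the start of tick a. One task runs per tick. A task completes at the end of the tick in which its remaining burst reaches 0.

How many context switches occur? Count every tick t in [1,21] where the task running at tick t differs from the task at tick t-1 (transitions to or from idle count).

t=0: queue=[D] q_used=0 → run D
t=1: queue=[D] q_used=1 → run D
t=2: queue=[D,G] q_used=2 → run D
t=3: queue=[G,D,H] q_used=0 → run G
t=4: queue=[G,D,H] q_used=1 → run G
t=5: queue=[G,D,H] q_used=2 → run G
t=6: queue=[D,H,G] q_used=0 → run D
t=7: queue=[D,H,G] q_used=1 → run D
t=8: queue=[D,H,G] q_used=2 → run D
t=9: queue=[H,G] q_used=0 → run H
t=10: queue=[H,G] q_used=1 → run H
t=11: queue=[H,G] q_used=2 → run H
t=12: queue=[G,H] q_used=0 → run G
t=13: queue=[G,H] q_used=1 → run G
t=14: queue=[G,H] q_used=2 → run G
t=15: queue=[H,G] q_used=0 → run H
t=16: queue=[H,G] q_used=1 → run H
t=17: queue=[G] q_used=0 → run G
t=18: queue=[G] q_used=1 → run G
t=19: (idle)
t=20: (idle)
t=21: (idle)

context switches = 7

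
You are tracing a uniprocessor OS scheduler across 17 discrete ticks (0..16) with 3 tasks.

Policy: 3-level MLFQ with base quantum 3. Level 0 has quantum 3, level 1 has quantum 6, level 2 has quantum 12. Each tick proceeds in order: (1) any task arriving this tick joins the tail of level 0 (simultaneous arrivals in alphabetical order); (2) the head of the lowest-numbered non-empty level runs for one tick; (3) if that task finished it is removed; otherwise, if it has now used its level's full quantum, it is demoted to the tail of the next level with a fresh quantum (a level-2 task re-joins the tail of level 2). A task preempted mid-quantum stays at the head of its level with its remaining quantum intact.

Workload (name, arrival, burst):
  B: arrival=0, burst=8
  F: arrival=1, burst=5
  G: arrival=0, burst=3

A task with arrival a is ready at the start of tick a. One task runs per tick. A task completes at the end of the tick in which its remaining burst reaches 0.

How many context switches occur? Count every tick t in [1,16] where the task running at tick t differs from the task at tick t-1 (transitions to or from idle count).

t=0: L0/L1/L2 = BG/-/- → run B
t=1: L0/L1/L2 = BGF/-/- → run B
t=2: L0/L1/L2 = BGF/-/- → run B
t=3: L0/L1/L2 = GF/B/- → run G
t=4: L0/L1/L2 = GF/B/- → run G
t=5: L0/L1/L2 = GF/B/- → run G
t=6: L0/L1/L2 = F/B/- → run F
t=7: L0/L1/L2 = F/B/- → run F
t=8: L0/L1/L2 = F/B/- → run F
t=9: L0/L1/L2 = -/BF/- → run B
t=10: L0/L1/L2 = -/BF/- → run B
t=11: L0/L1/L2 = -/BF/- → run B
t=12: L0/L1/L2 = -/BF/- → run B
t=13: L0/L1/L2 = -/BF/- → run B
t=14: L0/L1/L2 = -/F/- → run F
t=15: L0/L1/L2 = -/F/- → run F
t=16: (idle)

context switches = 5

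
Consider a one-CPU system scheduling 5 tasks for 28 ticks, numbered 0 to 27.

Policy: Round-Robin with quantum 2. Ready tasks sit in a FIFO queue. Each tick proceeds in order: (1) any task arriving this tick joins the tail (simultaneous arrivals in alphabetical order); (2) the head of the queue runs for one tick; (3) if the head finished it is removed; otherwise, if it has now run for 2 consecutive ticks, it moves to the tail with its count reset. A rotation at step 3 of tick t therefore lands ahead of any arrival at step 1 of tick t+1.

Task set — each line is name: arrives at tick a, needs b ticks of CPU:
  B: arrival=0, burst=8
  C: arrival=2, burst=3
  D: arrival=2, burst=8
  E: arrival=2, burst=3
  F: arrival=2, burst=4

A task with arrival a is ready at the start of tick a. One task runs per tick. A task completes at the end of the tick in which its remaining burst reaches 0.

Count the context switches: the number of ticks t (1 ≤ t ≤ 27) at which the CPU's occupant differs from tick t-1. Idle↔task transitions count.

t=0: queue=[B] q_used=0 → run B
t=1: queue=[B] q_used=1 → run B
t=2: queue=[B,C,D,E,F] q_used=0 → run B
t=3: queue=[B,C,D,E,F] q_used=1 → run B
t=4: queue=[C,D,E,F,B] q_used=0 → run C
t=5: queue=[C,D,E,F,B] q_used=1 → run C
t=6: queue=[D,E,F,B,C] q_used=0 → run D
t=7: queue=[D,E,F,B,C] q_used=1 → run D
t=8: queue=[E,F,B,C,D] q_used=0 → run E
t=9: queue=[E,F,B,C,D] q_used=1 → run E
t=10: queue=[F,B,C,D,E] q_used=0 → run F
t=11: queue=[F,B,C,D,E] q_used=1 → run F
t=12: queue=[B,C,D,E,F] q_used=0 → run B
t=13: queue=[B,C,D,E,F] q_used=1 → run B
t=14: queue=[C,D,E,F,B] q_used=0 → run C
t=15: queue=[D,E,F,B] q_used=0 → run D
t=16: queue=[D,E,F,B] q_used=1 → run D
t=17: queue=[E,F,B,D] q_used=0 → run E
t=18: queue=[F,B,D] q_used=0 → run F
t=19: queue=[F,B,D] q_used=1 → run F
t=20: queue=[B,D] q_used=0 → run B
t=21: queue=[B,D] q_used=1 → run B
t=22: queue=[D] q_used=0 → run D
t=23: queue=[D] q_used=1 → run D
t=24: queue=[D] q_used=0 → run D
t=25: queue=[D] q_used=1 → run D
t=26: (idle)
t=27: (idle)

context switches = 12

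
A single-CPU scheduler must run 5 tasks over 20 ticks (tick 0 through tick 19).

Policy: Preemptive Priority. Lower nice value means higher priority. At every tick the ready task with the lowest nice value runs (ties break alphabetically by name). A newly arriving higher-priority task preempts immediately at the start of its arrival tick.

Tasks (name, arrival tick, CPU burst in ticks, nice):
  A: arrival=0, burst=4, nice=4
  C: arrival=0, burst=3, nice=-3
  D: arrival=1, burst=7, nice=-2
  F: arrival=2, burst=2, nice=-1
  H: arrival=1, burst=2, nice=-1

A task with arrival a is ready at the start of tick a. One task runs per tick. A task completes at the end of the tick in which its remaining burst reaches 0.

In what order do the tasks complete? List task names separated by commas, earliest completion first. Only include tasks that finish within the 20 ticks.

completion order = C, D, F, H, A

t=0: ready={A,C} → run C
t=1: ready={A,C,D,H} → run C
t=2: ready={A,C,D,F,H} → run C
t=3: ready={A,D,F,H} → run D
t=4: ready={A,D,F,H} → run D
t=5: ready={A,D,F,H} → run D
t=6: ready={A,D,F,H} → run D
t=7: ready={A,D,F,H} → run D
t=8: ready={A,D,F,H} → run D
t=9: ready={A,D,F,H} → run D
t=10: ready={A,F,H} → run F
t=11: ready={A,F,H} → run F
t=12: ready={A,H} → run H
t=13: ready={A,H} → run H
t=14: ready={A} → run A
t=15: ready={A} → run A
t=16: ready={A} → run A
t=17: ready={A} → run A
t=18: (idle)
t=19: (idle)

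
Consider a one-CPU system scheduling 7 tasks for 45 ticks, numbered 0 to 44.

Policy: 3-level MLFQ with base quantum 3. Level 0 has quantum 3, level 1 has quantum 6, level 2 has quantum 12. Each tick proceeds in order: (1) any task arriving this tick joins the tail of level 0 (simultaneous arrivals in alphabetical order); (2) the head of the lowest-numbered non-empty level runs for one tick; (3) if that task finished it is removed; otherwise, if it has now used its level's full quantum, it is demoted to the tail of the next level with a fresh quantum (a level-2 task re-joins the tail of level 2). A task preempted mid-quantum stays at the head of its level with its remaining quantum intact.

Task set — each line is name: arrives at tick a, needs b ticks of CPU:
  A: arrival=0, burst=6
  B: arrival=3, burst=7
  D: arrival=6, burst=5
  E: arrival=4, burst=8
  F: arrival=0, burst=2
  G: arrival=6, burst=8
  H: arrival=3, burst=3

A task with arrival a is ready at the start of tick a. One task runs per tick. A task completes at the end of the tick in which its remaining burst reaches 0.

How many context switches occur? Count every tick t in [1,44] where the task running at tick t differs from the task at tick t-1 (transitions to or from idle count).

context switches = 12

t=0: L0/L1/L2 = AF/-/- → run A
t=1: L0/L1/L2 = AF/-/- → run A
t=2: L0/L1/L2 = AF/-/- → run A
t=3: L0/L1/L2 = FBH/A/- → run F
t=4: L0/L1/L2 = FBHE/A/- → run F
t=5: L0/L1/L2 = BHE/A/- → run B
t=6: L0/L1/L2 = BHEDG/A/- → run B
t=7: L0/L1/L2 = BHEDG/A/- → run B
t=8: L0/L1/L2 = HEDG/AB/- → run H
t=9: L0/L1/L2 = HEDG/AB/- → run H
t=10: L0/L1/L2 = HEDG/AB/- → run H
t=11: L0/L1/L2 = EDG/AB/- → run E
t=12: L0/L1/L2 = EDG/AB/- → run E
t=13: L0/L1/L2 = EDG/AB/- → run E
t=14: L0/L1/L2 = DG/ABE/- → run D
t=15: L0/L1/L2 = DG/ABE/- → run D
t=16: L0/L1/L2 = DG/ABE/- → run D
t=17: L0/L1/L2 = G/ABED/- → run G
t=18: L0/L1/L2 = G/ABED/- → run G
t=19: L0/L1/L2 = G/ABED/- → run G
t=20: L0/L1/L2 = -/ABEDG/- → run A
t=21: L0/L1/L2 = -/ABEDG/- → run A
t=22: L0/L1/L2 = -/ABEDG/- → run A
t=23: L0/L1/L2 = -/BEDG/- → run B
t=24: L0/L1/L2 = -/BEDG/- → run B
t=25: L0/L1/L2 = -/BEDG/- → run B
t=26: L0/L1/L2 = -/BEDG/- → run B
t=27: L0/L1/L2 = -/EDG/- → run E
t=28: L0/L1/L2 = -/EDG/- → run E
t=29: L0/L1/L2 = -/EDG/- → run E
t=30: L0/L1/L2 = -/EDG/- → run E
t=31: L0/L1/L2 = -/EDG/- → run E
t=32: L0/L1/L2 = -/DG/- → run D
t=33: L0/L1/L2 = -/DG/- → run D
t=34: L0/L1/L2 = -/G/- → run G
t=35: L0/L1/L2 = -/G/- → run G
t=36: L0/L1/L2 = -/G/- → run G
t=37: L0/L1/L2 = -/G/- → run G
t=38: L0/L1/L2 = -/G/- → run G
t=39: (idle)
t=40: (idle)
t=41: (idle)
t=42: (idle)
t=43: (idle)
t=44: (idle)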